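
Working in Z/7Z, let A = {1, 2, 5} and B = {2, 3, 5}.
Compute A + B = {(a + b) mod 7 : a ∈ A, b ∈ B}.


Work in Z/7Z: reduce every sum a + b modulo 7.
Enumerate all 9 pairs:
a = 1: 1+2=3, 1+3=4, 1+5=6
a = 2: 2+2=4, 2+3=5, 2+5=0
a = 5: 5+2=0, 5+3=1, 5+5=3
Distinct residues collected: {0, 1, 3, 4, 5, 6}
|A + B| = 6 (out of 7 total residues).

A + B = {0, 1, 3, 4, 5, 6}


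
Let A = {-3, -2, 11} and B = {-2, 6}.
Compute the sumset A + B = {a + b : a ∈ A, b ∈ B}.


A + B = {a + b : a ∈ A, b ∈ B}.
Enumerate all |A|·|B| = 3·2 = 6 pairs (a, b) and collect distinct sums.
a = -3: -3+-2=-5, -3+6=3
a = -2: -2+-2=-4, -2+6=4
a = 11: 11+-2=9, 11+6=17
Collecting distinct sums: A + B = {-5, -4, 3, 4, 9, 17}
|A + B| = 6

A + B = {-5, -4, 3, 4, 9, 17}


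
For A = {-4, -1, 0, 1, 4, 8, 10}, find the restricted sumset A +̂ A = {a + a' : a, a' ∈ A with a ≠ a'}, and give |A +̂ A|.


Restricted sumset: A +̂ A = {a + a' : a ∈ A, a' ∈ A, a ≠ a'}.
Equivalently, take A + A and drop any sum 2a that is achievable ONLY as a + a for a ∈ A (i.e. sums representable only with equal summands).
Enumerate pairs (a, a') with a < a' (symmetric, so each unordered pair gives one sum; this covers all a ≠ a'):
  -4 + -1 = -5
  -4 + 0 = -4
  -4 + 1 = -3
  -4 + 4 = 0
  -4 + 8 = 4
  -4 + 10 = 6
  -1 + 0 = -1
  -1 + 1 = 0
  -1 + 4 = 3
  -1 + 8 = 7
  -1 + 10 = 9
  0 + 1 = 1
  0 + 4 = 4
  0 + 8 = 8
  0 + 10 = 10
  1 + 4 = 5
  1 + 8 = 9
  1 + 10 = 11
  4 + 8 = 12
  4 + 10 = 14
  8 + 10 = 18
Collected distinct sums: {-5, -4, -3, -1, 0, 1, 3, 4, 5, 6, 7, 8, 9, 10, 11, 12, 14, 18}
|A +̂ A| = 18
(Reference bound: |A +̂ A| ≥ 2|A| - 3 for |A| ≥ 2, with |A| = 7 giving ≥ 11.)

|A +̂ A| = 18


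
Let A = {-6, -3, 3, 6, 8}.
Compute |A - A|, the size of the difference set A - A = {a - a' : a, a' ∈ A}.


A - A = {a - a' : a, a' ∈ A}; |A| = 5.
Bounds: 2|A|-1 ≤ |A - A| ≤ |A|² - |A| + 1, i.e. 9 ≤ |A - A| ≤ 21.
Note: 0 ∈ A - A always (from a - a). The set is symmetric: if d ∈ A - A then -d ∈ A - A.
Enumerate nonzero differences d = a - a' with a > a' (then include -d):
Positive differences: {2, 3, 5, 6, 9, 11, 12, 14}
Full difference set: {0} ∪ (positive diffs) ∪ (negative diffs).
|A - A| = 1 + 2·8 = 17 (matches direct enumeration: 17).

|A - A| = 17


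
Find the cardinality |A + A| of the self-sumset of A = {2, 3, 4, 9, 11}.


A + A = {a + a' : a, a' ∈ A}; |A| = 5.
General bounds: 2|A| - 1 ≤ |A + A| ≤ |A|(|A|+1)/2, i.e. 9 ≤ |A + A| ≤ 15.
Lower bound 2|A|-1 is attained iff A is an arithmetic progression.
Enumerate sums a + a' for a ≤ a' (symmetric, so this suffices):
a = 2: 2+2=4, 2+3=5, 2+4=6, 2+9=11, 2+11=13
a = 3: 3+3=6, 3+4=7, 3+9=12, 3+11=14
a = 4: 4+4=8, 4+9=13, 4+11=15
a = 9: 9+9=18, 9+11=20
a = 11: 11+11=22
Distinct sums: {4, 5, 6, 7, 8, 11, 12, 13, 14, 15, 18, 20, 22}
|A + A| = 13

|A + A| = 13


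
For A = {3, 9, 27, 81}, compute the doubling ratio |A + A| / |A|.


|A| = 4.
Compute A + A by enumerating all 16 pairs.
A + A = {6, 12, 18, 30, 36, 54, 84, 90, 108, 162}, so |A + A| = 10.
K = |A + A| / |A| = 10/4 = 5/2 ≈ 2.5000.
Reference: AP of size 4 gives K = 7/4 ≈ 1.7500; a fully generic set of size 4 gives K ≈ 2.5000.

|A| = 4, |A + A| = 10, K = 10/4 = 5/2.


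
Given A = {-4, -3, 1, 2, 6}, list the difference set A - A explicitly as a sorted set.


A - A = {a - a' : a, a' ∈ A}.
Compute a - a' for each ordered pair (a, a'):
a = -4: -4--4=0, -4--3=-1, -4-1=-5, -4-2=-6, -4-6=-10
a = -3: -3--4=1, -3--3=0, -3-1=-4, -3-2=-5, -3-6=-9
a = 1: 1--4=5, 1--3=4, 1-1=0, 1-2=-1, 1-6=-5
a = 2: 2--4=6, 2--3=5, 2-1=1, 2-2=0, 2-6=-4
a = 6: 6--4=10, 6--3=9, 6-1=5, 6-2=4, 6-6=0
Collecting distinct values (and noting 0 appears from a-a):
A - A = {-10, -9, -6, -5, -4, -1, 0, 1, 4, 5, 6, 9, 10}
|A - A| = 13

A - A = {-10, -9, -6, -5, -4, -1, 0, 1, 4, 5, 6, 9, 10}


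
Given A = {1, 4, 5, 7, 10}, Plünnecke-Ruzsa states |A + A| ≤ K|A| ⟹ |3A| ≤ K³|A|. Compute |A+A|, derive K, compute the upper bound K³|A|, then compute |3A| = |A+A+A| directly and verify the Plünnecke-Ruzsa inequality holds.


|A| = 5.
Step 1: Compute A + A by enumerating all 25 pairs.
A + A = {2, 5, 6, 8, 9, 10, 11, 12, 14, 15, 17, 20}, so |A + A| = 12.
Step 2: Doubling constant K = |A + A|/|A| = 12/5 = 12/5 ≈ 2.4000.
Step 3: Plünnecke-Ruzsa gives |3A| ≤ K³·|A| = (2.4000)³ · 5 ≈ 69.1200.
Step 4: Compute 3A = A + A + A directly by enumerating all triples (a,b,c) ∈ A³; |3A| = 21.
Step 5: Check 21 ≤ 69.1200? Yes ✓.

K = 12/5, Plünnecke-Ruzsa bound K³|A| ≈ 69.1200, |3A| = 21, inequality holds.


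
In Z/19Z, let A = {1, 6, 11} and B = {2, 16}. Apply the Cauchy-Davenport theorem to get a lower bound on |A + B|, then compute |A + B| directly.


Cauchy-Davenport: |A + B| ≥ min(p, |A| + |B| - 1) for A, B nonempty in Z/pZ.
|A| = 3, |B| = 2, p = 19.
CD lower bound = min(19, 3 + 2 - 1) = min(19, 4) = 4.
Compute A + B mod 19 directly:
a = 1: 1+2=3, 1+16=17
a = 6: 6+2=8, 6+16=3
a = 11: 11+2=13, 11+16=8
A + B = {3, 8, 13, 17}, so |A + B| = 4.
Verify: 4 ≥ 4? Yes ✓.

CD lower bound = 4, actual |A + B| = 4.


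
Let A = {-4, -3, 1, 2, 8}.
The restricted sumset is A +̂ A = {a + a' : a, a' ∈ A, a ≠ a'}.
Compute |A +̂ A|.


Restricted sumset: A +̂ A = {a + a' : a ∈ A, a' ∈ A, a ≠ a'}.
Equivalently, take A + A and drop any sum 2a that is achievable ONLY as a + a for a ∈ A (i.e. sums representable only with equal summands).
Enumerate pairs (a, a') with a < a' (symmetric, so each unordered pair gives one sum; this covers all a ≠ a'):
  -4 + -3 = -7
  -4 + 1 = -3
  -4 + 2 = -2
  -4 + 8 = 4
  -3 + 1 = -2
  -3 + 2 = -1
  -3 + 8 = 5
  1 + 2 = 3
  1 + 8 = 9
  2 + 8 = 10
Collected distinct sums: {-7, -3, -2, -1, 3, 4, 5, 9, 10}
|A +̂ A| = 9
(Reference bound: |A +̂ A| ≥ 2|A| - 3 for |A| ≥ 2, with |A| = 5 giving ≥ 7.)

|A +̂ A| = 9


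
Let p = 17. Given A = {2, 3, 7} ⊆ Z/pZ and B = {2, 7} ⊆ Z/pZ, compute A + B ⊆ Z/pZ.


Work in Z/17Z: reduce every sum a + b modulo 17.
Enumerate all 6 pairs:
a = 2: 2+2=4, 2+7=9
a = 3: 3+2=5, 3+7=10
a = 7: 7+2=9, 7+7=14
Distinct residues collected: {4, 5, 9, 10, 14}
|A + B| = 5 (out of 17 total residues).

A + B = {4, 5, 9, 10, 14}


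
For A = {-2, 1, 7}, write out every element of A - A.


A - A = {a - a' : a, a' ∈ A}.
Compute a - a' for each ordered pair (a, a'):
a = -2: -2--2=0, -2-1=-3, -2-7=-9
a = 1: 1--2=3, 1-1=0, 1-7=-6
a = 7: 7--2=9, 7-1=6, 7-7=0
Collecting distinct values (and noting 0 appears from a-a):
A - A = {-9, -6, -3, 0, 3, 6, 9}
|A - A| = 7

A - A = {-9, -6, -3, 0, 3, 6, 9}


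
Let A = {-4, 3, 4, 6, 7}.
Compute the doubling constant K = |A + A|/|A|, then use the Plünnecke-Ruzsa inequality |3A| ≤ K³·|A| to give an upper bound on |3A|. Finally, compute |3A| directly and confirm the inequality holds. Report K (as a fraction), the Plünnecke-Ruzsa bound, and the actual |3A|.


|A| = 5.
Step 1: Compute A + A by enumerating all 25 pairs.
A + A = {-8, -1, 0, 2, 3, 6, 7, 8, 9, 10, 11, 12, 13, 14}, so |A + A| = 14.
Step 2: Doubling constant K = |A + A|/|A| = 14/5 = 14/5 ≈ 2.8000.
Step 3: Plünnecke-Ruzsa gives |3A| ≤ K³·|A| = (2.8000)³ · 5 ≈ 109.7600.
Step 4: Compute 3A = A + A + A directly by enumerating all triples (a,b,c) ∈ A³; |3A| = 25.
Step 5: Check 25 ≤ 109.7600? Yes ✓.

K = 14/5, Plünnecke-Ruzsa bound K³|A| ≈ 109.7600, |3A| = 25, inequality holds.


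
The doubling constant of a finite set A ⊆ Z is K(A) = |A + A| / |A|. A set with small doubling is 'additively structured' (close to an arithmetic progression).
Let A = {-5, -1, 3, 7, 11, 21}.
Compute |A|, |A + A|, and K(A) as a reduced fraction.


|A| = 6.
Compute A + A by enumerating all 36 pairs.
A + A = {-10, -6, -2, 2, 6, 10, 14, 16, 18, 20, 22, 24, 28, 32, 42}, so |A + A| = 15.
K = |A + A| / |A| = 15/6 = 5/2 ≈ 2.5000.
Reference: AP of size 6 gives K = 11/6 ≈ 1.8333; a fully generic set of size 6 gives K ≈ 3.5000.

|A| = 6, |A + A| = 15, K = 15/6 = 5/2.


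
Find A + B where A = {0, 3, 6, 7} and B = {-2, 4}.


A + B = {a + b : a ∈ A, b ∈ B}.
Enumerate all |A|·|B| = 4·2 = 8 pairs (a, b) and collect distinct sums.
a = 0: 0+-2=-2, 0+4=4
a = 3: 3+-2=1, 3+4=7
a = 6: 6+-2=4, 6+4=10
a = 7: 7+-2=5, 7+4=11
Collecting distinct sums: A + B = {-2, 1, 4, 5, 7, 10, 11}
|A + B| = 7

A + B = {-2, 1, 4, 5, 7, 10, 11}


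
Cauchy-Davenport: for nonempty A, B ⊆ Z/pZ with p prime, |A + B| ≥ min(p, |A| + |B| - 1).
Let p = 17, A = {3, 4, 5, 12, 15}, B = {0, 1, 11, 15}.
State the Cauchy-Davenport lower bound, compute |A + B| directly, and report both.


Cauchy-Davenport: |A + B| ≥ min(p, |A| + |B| - 1) for A, B nonempty in Z/pZ.
|A| = 5, |B| = 4, p = 17.
CD lower bound = min(17, 5 + 4 - 1) = min(17, 8) = 8.
Compute A + B mod 17 directly:
a = 3: 3+0=3, 3+1=4, 3+11=14, 3+15=1
a = 4: 4+0=4, 4+1=5, 4+11=15, 4+15=2
a = 5: 5+0=5, 5+1=6, 5+11=16, 5+15=3
a = 12: 12+0=12, 12+1=13, 12+11=6, 12+15=10
a = 15: 15+0=15, 15+1=16, 15+11=9, 15+15=13
A + B = {1, 2, 3, 4, 5, 6, 9, 10, 12, 13, 14, 15, 16}, so |A + B| = 13.
Verify: 13 ≥ 8? Yes ✓.

CD lower bound = 8, actual |A + B| = 13.


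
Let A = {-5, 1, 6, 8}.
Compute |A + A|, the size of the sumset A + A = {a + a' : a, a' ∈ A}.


A + A = {a + a' : a, a' ∈ A}; |A| = 4.
General bounds: 2|A| - 1 ≤ |A + A| ≤ |A|(|A|+1)/2, i.e. 7 ≤ |A + A| ≤ 10.
Lower bound 2|A|-1 is attained iff A is an arithmetic progression.
Enumerate sums a + a' for a ≤ a' (symmetric, so this suffices):
a = -5: -5+-5=-10, -5+1=-4, -5+6=1, -5+8=3
a = 1: 1+1=2, 1+6=7, 1+8=9
a = 6: 6+6=12, 6+8=14
a = 8: 8+8=16
Distinct sums: {-10, -4, 1, 2, 3, 7, 9, 12, 14, 16}
|A + A| = 10

|A + A| = 10


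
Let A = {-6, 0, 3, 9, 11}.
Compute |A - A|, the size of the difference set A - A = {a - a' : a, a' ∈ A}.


A - A = {a - a' : a, a' ∈ A}; |A| = 5.
Bounds: 2|A|-1 ≤ |A - A| ≤ |A|² - |A| + 1, i.e. 9 ≤ |A - A| ≤ 21.
Note: 0 ∈ A - A always (from a - a). The set is symmetric: if d ∈ A - A then -d ∈ A - A.
Enumerate nonzero differences d = a - a' with a > a' (then include -d):
Positive differences: {2, 3, 6, 8, 9, 11, 15, 17}
Full difference set: {0} ∪ (positive diffs) ∪ (negative diffs).
|A - A| = 1 + 2·8 = 17 (matches direct enumeration: 17).

|A - A| = 17


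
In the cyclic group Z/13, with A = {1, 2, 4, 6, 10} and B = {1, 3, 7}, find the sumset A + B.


Work in Z/13Z: reduce every sum a + b modulo 13.
Enumerate all 15 pairs:
a = 1: 1+1=2, 1+3=4, 1+7=8
a = 2: 2+1=3, 2+3=5, 2+7=9
a = 4: 4+1=5, 4+3=7, 4+7=11
a = 6: 6+1=7, 6+3=9, 6+7=0
a = 10: 10+1=11, 10+3=0, 10+7=4
Distinct residues collected: {0, 2, 3, 4, 5, 7, 8, 9, 11}
|A + B| = 9 (out of 13 total residues).

A + B = {0, 2, 3, 4, 5, 7, 8, 9, 11}


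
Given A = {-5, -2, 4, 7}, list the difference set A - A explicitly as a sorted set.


A - A = {a - a' : a, a' ∈ A}.
Compute a - a' for each ordered pair (a, a'):
a = -5: -5--5=0, -5--2=-3, -5-4=-9, -5-7=-12
a = -2: -2--5=3, -2--2=0, -2-4=-6, -2-7=-9
a = 4: 4--5=9, 4--2=6, 4-4=0, 4-7=-3
a = 7: 7--5=12, 7--2=9, 7-4=3, 7-7=0
Collecting distinct values (and noting 0 appears from a-a):
A - A = {-12, -9, -6, -3, 0, 3, 6, 9, 12}
|A - A| = 9

A - A = {-12, -9, -6, -3, 0, 3, 6, 9, 12}


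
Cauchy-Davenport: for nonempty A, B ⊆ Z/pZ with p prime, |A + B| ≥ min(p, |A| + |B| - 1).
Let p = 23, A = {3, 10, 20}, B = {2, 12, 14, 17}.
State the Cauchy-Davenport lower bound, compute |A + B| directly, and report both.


Cauchy-Davenport: |A + B| ≥ min(p, |A| + |B| - 1) for A, B nonempty in Z/pZ.
|A| = 3, |B| = 4, p = 23.
CD lower bound = min(23, 3 + 4 - 1) = min(23, 6) = 6.
Compute A + B mod 23 directly:
a = 3: 3+2=5, 3+12=15, 3+14=17, 3+17=20
a = 10: 10+2=12, 10+12=22, 10+14=1, 10+17=4
a = 20: 20+2=22, 20+12=9, 20+14=11, 20+17=14
A + B = {1, 4, 5, 9, 11, 12, 14, 15, 17, 20, 22}, so |A + B| = 11.
Verify: 11 ≥ 6? Yes ✓.

CD lower bound = 6, actual |A + B| = 11.


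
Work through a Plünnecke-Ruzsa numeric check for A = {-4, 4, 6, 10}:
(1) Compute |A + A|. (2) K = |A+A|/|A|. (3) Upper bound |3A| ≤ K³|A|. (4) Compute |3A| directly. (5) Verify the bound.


|A| = 4.
Step 1: Compute A + A by enumerating all 16 pairs.
A + A = {-8, 0, 2, 6, 8, 10, 12, 14, 16, 20}, so |A + A| = 10.
Step 2: Doubling constant K = |A + A|/|A| = 10/4 = 10/4 ≈ 2.5000.
Step 3: Plünnecke-Ruzsa gives |3A| ≤ K³·|A| = (2.5000)³ · 4 ≈ 62.5000.
Step 4: Compute 3A = A + A + A directly by enumerating all triples (a,b,c) ∈ A³; |3A| = 17.
Step 5: Check 17 ≤ 62.5000? Yes ✓.

K = 10/4, Plünnecke-Ruzsa bound K³|A| ≈ 62.5000, |3A| = 17, inequality holds.


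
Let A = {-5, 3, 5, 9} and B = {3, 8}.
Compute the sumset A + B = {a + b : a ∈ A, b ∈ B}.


A + B = {a + b : a ∈ A, b ∈ B}.
Enumerate all |A|·|B| = 4·2 = 8 pairs (a, b) and collect distinct sums.
a = -5: -5+3=-2, -5+8=3
a = 3: 3+3=6, 3+8=11
a = 5: 5+3=8, 5+8=13
a = 9: 9+3=12, 9+8=17
Collecting distinct sums: A + B = {-2, 3, 6, 8, 11, 12, 13, 17}
|A + B| = 8

A + B = {-2, 3, 6, 8, 11, 12, 13, 17}


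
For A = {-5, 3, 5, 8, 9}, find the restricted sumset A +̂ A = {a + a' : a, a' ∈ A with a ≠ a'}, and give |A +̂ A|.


Restricted sumset: A +̂ A = {a + a' : a ∈ A, a' ∈ A, a ≠ a'}.
Equivalently, take A + A and drop any sum 2a that is achievable ONLY as a + a for a ∈ A (i.e. sums representable only with equal summands).
Enumerate pairs (a, a') with a < a' (symmetric, so each unordered pair gives one sum; this covers all a ≠ a'):
  -5 + 3 = -2
  -5 + 5 = 0
  -5 + 8 = 3
  -5 + 9 = 4
  3 + 5 = 8
  3 + 8 = 11
  3 + 9 = 12
  5 + 8 = 13
  5 + 9 = 14
  8 + 9 = 17
Collected distinct sums: {-2, 0, 3, 4, 8, 11, 12, 13, 14, 17}
|A +̂ A| = 10
(Reference bound: |A +̂ A| ≥ 2|A| - 3 for |A| ≥ 2, with |A| = 5 giving ≥ 7.)

|A +̂ A| = 10


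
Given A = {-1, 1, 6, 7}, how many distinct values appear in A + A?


A + A = {a + a' : a, a' ∈ A}; |A| = 4.
General bounds: 2|A| - 1 ≤ |A + A| ≤ |A|(|A|+1)/2, i.e. 7 ≤ |A + A| ≤ 10.
Lower bound 2|A|-1 is attained iff A is an arithmetic progression.
Enumerate sums a + a' for a ≤ a' (symmetric, so this suffices):
a = -1: -1+-1=-2, -1+1=0, -1+6=5, -1+7=6
a = 1: 1+1=2, 1+6=7, 1+7=8
a = 6: 6+6=12, 6+7=13
a = 7: 7+7=14
Distinct sums: {-2, 0, 2, 5, 6, 7, 8, 12, 13, 14}
|A + A| = 10

|A + A| = 10


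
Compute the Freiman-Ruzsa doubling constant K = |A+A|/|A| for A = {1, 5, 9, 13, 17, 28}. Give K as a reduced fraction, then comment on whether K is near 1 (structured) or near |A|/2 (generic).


|A| = 6.
Compute A + A by enumerating all 36 pairs.
A + A = {2, 6, 10, 14, 18, 22, 26, 29, 30, 33, 34, 37, 41, 45, 56}, so |A + A| = 15.
K = |A + A| / |A| = 15/6 = 5/2 ≈ 2.5000.
Reference: AP of size 6 gives K = 11/6 ≈ 1.8333; a fully generic set of size 6 gives K ≈ 3.5000.

|A| = 6, |A + A| = 15, K = 15/6 = 5/2.


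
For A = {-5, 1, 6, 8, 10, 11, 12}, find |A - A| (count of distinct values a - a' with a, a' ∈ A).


A - A = {a - a' : a, a' ∈ A}; |A| = 7.
Bounds: 2|A|-1 ≤ |A - A| ≤ |A|² - |A| + 1, i.e. 13 ≤ |A - A| ≤ 43.
Note: 0 ∈ A - A always (from a - a). The set is symmetric: if d ∈ A - A then -d ∈ A - A.
Enumerate nonzero differences d = a - a' with a > a' (then include -d):
Positive differences: {1, 2, 3, 4, 5, 6, 7, 9, 10, 11, 13, 15, 16, 17}
Full difference set: {0} ∪ (positive diffs) ∪ (negative diffs).
|A - A| = 1 + 2·14 = 29 (matches direct enumeration: 29).

|A - A| = 29


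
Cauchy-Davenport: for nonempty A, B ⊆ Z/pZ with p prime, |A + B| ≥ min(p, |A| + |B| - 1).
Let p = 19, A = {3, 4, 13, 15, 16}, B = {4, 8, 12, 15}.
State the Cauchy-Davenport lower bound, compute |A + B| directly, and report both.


Cauchy-Davenport: |A + B| ≥ min(p, |A| + |B| - 1) for A, B nonempty in Z/pZ.
|A| = 5, |B| = 4, p = 19.
CD lower bound = min(19, 5 + 4 - 1) = min(19, 8) = 8.
Compute A + B mod 19 directly:
a = 3: 3+4=7, 3+8=11, 3+12=15, 3+15=18
a = 4: 4+4=8, 4+8=12, 4+12=16, 4+15=0
a = 13: 13+4=17, 13+8=2, 13+12=6, 13+15=9
a = 15: 15+4=0, 15+8=4, 15+12=8, 15+15=11
a = 16: 16+4=1, 16+8=5, 16+12=9, 16+15=12
A + B = {0, 1, 2, 4, 5, 6, 7, 8, 9, 11, 12, 15, 16, 17, 18}, so |A + B| = 15.
Verify: 15 ≥ 8? Yes ✓.

CD lower bound = 8, actual |A + B| = 15.


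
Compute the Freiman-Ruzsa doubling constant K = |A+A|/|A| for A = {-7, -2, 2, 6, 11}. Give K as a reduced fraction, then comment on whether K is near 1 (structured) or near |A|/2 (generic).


|A| = 5.
Compute A + A by enumerating all 25 pairs.
A + A = {-14, -9, -5, -4, -1, 0, 4, 8, 9, 12, 13, 17, 22}, so |A + A| = 13.
K = |A + A| / |A| = 13/5 (already in lowest terms) ≈ 2.6000.
Reference: AP of size 5 gives K = 9/5 ≈ 1.8000; a fully generic set of size 5 gives K ≈ 3.0000.

|A| = 5, |A + A| = 13, K = 13/5.


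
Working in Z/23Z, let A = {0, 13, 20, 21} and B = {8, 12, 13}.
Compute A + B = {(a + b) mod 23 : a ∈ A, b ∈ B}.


Work in Z/23Z: reduce every sum a + b modulo 23.
Enumerate all 12 pairs:
a = 0: 0+8=8, 0+12=12, 0+13=13
a = 13: 13+8=21, 13+12=2, 13+13=3
a = 20: 20+8=5, 20+12=9, 20+13=10
a = 21: 21+8=6, 21+12=10, 21+13=11
Distinct residues collected: {2, 3, 5, 6, 8, 9, 10, 11, 12, 13, 21}
|A + B| = 11 (out of 23 total residues).

A + B = {2, 3, 5, 6, 8, 9, 10, 11, 12, 13, 21}


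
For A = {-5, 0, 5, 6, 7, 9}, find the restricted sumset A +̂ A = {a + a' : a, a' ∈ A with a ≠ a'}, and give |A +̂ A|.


Restricted sumset: A +̂ A = {a + a' : a ∈ A, a' ∈ A, a ≠ a'}.
Equivalently, take A + A and drop any sum 2a that is achievable ONLY as a + a for a ∈ A (i.e. sums representable only with equal summands).
Enumerate pairs (a, a') with a < a' (symmetric, so each unordered pair gives one sum; this covers all a ≠ a'):
  -5 + 0 = -5
  -5 + 5 = 0
  -5 + 6 = 1
  -5 + 7 = 2
  -5 + 9 = 4
  0 + 5 = 5
  0 + 6 = 6
  0 + 7 = 7
  0 + 9 = 9
  5 + 6 = 11
  5 + 7 = 12
  5 + 9 = 14
  6 + 7 = 13
  6 + 9 = 15
  7 + 9 = 16
Collected distinct sums: {-5, 0, 1, 2, 4, 5, 6, 7, 9, 11, 12, 13, 14, 15, 16}
|A +̂ A| = 15
(Reference bound: |A +̂ A| ≥ 2|A| - 3 for |A| ≥ 2, with |A| = 6 giving ≥ 9.)

|A +̂ A| = 15


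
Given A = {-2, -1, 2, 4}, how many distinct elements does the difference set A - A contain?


A - A = {a - a' : a, a' ∈ A}; |A| = 4.
Bounds: 2|A|-1 ≤ |A - A| ≤ |A|² - |A| + 1, i.e. 7 ≤ |A - A| ≤ 13.
Note: 0 ∈ A - A always (from a - a). The set is symmetric: if d ∈ A - A then -d ∈ A - A.
Enumerate nonzero differences d = a - a' with a > a' (then include -d):
Positive differences: {1, 2, 3, 4, 5, 6}
Full difference set: {0} ∪ (positive diffs) ∪ (negative diffs).
|A - A| = 1 + 2·6 = 13 (matches direct enumeration: 13).

|A - A| = 13


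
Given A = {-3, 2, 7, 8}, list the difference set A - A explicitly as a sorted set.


A - A = {a - a' : a, a' ∈ A}.
Compute a - a' for each ordered pair (a, a'):
a = -3: -3--3=0, -3-2=-5, -3-7=-10, -3-8=-11
a = 2: 2--3=5, 2-2=0, 2-7=-5, 2-8=-6
a = 7: 7--3=10, 7-2=5, 7-7=0, 7-8=-1
a = 8: 8--3=11, 8-2=6, 8-7=1, 8-8=0
Collecting distinct values (and noting 0 appears from a-a):
A - A = {-11, -10, -6, -5, -1, 0, 1, 5, 6, 10, 11}
|A - A| = 11

A - A = {-11, -10, -6, -5, -1, 0, 1, 5, 6, 10, 11}


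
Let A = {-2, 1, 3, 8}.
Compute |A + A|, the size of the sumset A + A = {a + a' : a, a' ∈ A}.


A + A = {a + a' : a, a' ∈ A}; |A| = 4.
General bounds: 2|A| - 1 ≤ |A + A| ≤ |A|(|A|+1)/2, i.e. 7 ≤ |A + A| ≤ 10.
Lower bound 2|A|-1 is attained iff A is an arithmetic progression.
Enumerate sums a + a' for a ≤ a' (symmetric, so this suffices):
a = -2: -2+-2=-4, -2+1=-1, -2+3=1, -2+8=6
a = 1: 1+1=2, 1+3=4, 1+8=9
a = 3: 3+3=6, 3+8=11
a = 8: 8+8=16
Distinct sums: {-4, -1, 1, 2, 4, 6, 9, 11, 16}
|A + A| = 9

|A + A| = 9


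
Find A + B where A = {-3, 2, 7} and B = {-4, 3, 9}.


A + B = {a + b : a ∈ A, b ∈ B}.
Enumerate all |A|·|B| = 3·3 = 9 pairs (a, b) and collect distinct sums.
a = -3: -3+-4=-7, -3+3=0, -3+9=6
a = 2: 2+-4=-2, 2+3=5, 2+9=11
a = 7: 7+-4=3, 7+3=10, 7+9=16
Collecting distinct sums: A + B = {-7, -2, 0, 3, 5, 6, 10, 11, 16}
|A + B| = 9

A + B = {-7, -2, 0, 3, 5, 6, 10, 11, 16}


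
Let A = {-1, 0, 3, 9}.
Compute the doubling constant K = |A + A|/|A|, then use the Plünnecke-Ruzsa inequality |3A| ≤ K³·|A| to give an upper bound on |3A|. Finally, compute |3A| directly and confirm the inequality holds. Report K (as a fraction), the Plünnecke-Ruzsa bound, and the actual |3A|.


|A| = 4.
Step 1: Compute A + A by enumerating all 16 pairs.
A + A = {-2, -1, 0, 2, 3, 6, 8, 9, 12, 18}, so |A + A| = 10.
Step 2: Doubling constant K = |A + A|/|A| = 10/4 = 10/4 ≈ 2.5000.
Step 3: Plünnecke-Ruzsa gives |3A| ≤ K³·|A| = (2.5000)³ · 4 ≈ 62.5000.
Step 4: Compute 3A = A + A + A directly by enumerating all triples (a,b,c) ∈ A³; |3A| = 19.
Step 5: Check 19 ≤ 62.5000? Yes ✓.

K = 10/4, Plünnecke-Ruzsa bound K³|A| ≈ 62.5000, |3A| = 19, inequality holds.


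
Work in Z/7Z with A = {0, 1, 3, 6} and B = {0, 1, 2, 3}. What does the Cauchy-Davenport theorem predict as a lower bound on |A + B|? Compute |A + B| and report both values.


Cauchy-Davenport: |A + B| ≥ min(p, |A| + |B| - 1) for A, B nonempty in Z/pZ.
|A| = 4, |B| = 4, p = 7.
CD lower bound = min(7, 4 + 4 - 1) = min(7, 7) = 7.
Compute A + B mod 7 directly:
a = 0: 0+0=0, 0+1=1, 0+2=2, 0+3=3
a = 1: 1+0=1, 1+1=2, 1+2=3, 1+3=4
a = 3: 3+0=3, 3+1=4, 3+2=5, 3+3=6
a = 6: 6+0=6, 6+1=0, 6+2=1, 6+3=2
A + B = {0, 1, 2, 3, 4, 5, 6}, so |A + B| = 7.
Verify: 7 ≥ 7? Yes ✓.

CD lower bound = 7, actual |A + B| = 7.


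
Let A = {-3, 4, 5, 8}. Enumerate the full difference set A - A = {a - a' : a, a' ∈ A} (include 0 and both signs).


A - A = {a - a' : a, a' ∈ A}.
Compute a - a' for each ordered pair (a, a'):
a = -3: -3--3=0, -3-4=-7, -3-5=-8, -3-8=-11
a = 4: 4--3=7, 4-4=0, 4-5=-1, 4-8=-4
a = 5: 5--3=8, 5-4=1, 5-5=0, 5-8=-3
a = 8: 8--3=11, 8-4=4, 8-5=3, 8-8=0
Collecting distinct values (and noting 0 appears from a-a):
A - A = {-11, -8, -7, -4, -3, -1, 0, 1, 3, 4, 7, 8, 11}
|A - A| = 13

A - A = {-11, -8, -7, -4, -3, -1, 0, 1, 3, 4, 7, 8, 11}


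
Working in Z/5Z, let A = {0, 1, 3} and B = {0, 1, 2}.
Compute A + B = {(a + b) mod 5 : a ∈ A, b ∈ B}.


Work in Z/5Z: reduce every sum a + b modulo 5.
Enumerate all 9 pairs:
a = 0: 0+0=0, 0+1=1, 0+2=2
a = 1: 1+0=1, 1+1=2, 1+2=3
a = 3: 3+0=3, 3+1=4, 3+2=0
Distinct residues collected: {0, 1, 2, 3, 4}
|A + B| = 5 (out of 5 total residues).

A + B = {0, 1, 2, 3, 4}


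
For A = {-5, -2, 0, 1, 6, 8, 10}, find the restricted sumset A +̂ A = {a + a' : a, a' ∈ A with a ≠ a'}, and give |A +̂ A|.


Restricted sumset: A +̂ A = {a + a' : a ∈ A, a' ∈ A, a ≠ a'}.
Equivalently, take A + A and drop any sum 2a that is achievable ONLY as a + a for a ∈ A (i.e. sums representable only with equal summands).
Enumerate pairs (a, a') with a < a' (symmetric, so each unordered pair gives one sum; this covers all a ≠ a'):
  -5 + -2 = -7
  -5 + 0 = -5
  -5 + 1 = -4
  -5 + 6 = 1
  -5 + 8 = 3
  -5 + 10 = 5
  -2 + 0 = -2
  -2 + 1 = -1
  -2 + 6 = 4
  -2 + 8 = 6
  -2 + 10 = 8
  0 + 1 = 1
  0 + 6 = 6
  0 + 8 = 8
  0 + 10 = 10
  1 + 6 = 7
  1 + 8 = 9
  1 + 10 = 11
  6 + 8 = 14
  6 + 10 = 16
  8 + 10 = 18
Collected distinct sums: {-7, -5, -4, -2, -1, 1, 3, 4, 5, 6, 7, 8, 9, 10, 11, 14, 16, 18}
|A +̂ A| = 18
(Reference bound: |A +̂ A| ≥ 2|A| - 3 for |A| ≥ 2, with |A| = 7 giving ≥ 11.)

|A +̂ A| = 18


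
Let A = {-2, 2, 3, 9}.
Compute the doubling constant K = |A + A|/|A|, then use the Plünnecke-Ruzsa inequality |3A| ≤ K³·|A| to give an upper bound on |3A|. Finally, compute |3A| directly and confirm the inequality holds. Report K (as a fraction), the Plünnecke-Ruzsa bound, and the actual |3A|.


|A| = 4.
Step 1: Compute A + A by enumerating all 16 pairs.
A + A = {-4, 0, 1, 4, 5, 6, 7, 11, 12, 18}, so |A + A| = 10.
Step 2: Doubling constant K = |A + A|/|A| = 10/4 = 10/4 ≈ 2.5000.
Step 3: Plünnecke-Ruzsa gives |3A| ≤ K³·|A| = (2.5000)³ · 4 ≈ 62.5000.
Step 4: Compute 3A = A + A + A directly by enumerating all triples (a,b,c) ∈ A³; |3A| = 19.
Step 5: Check 19 ≤ 62.5000? Yes ✓.

K = 10/4, Plünnecke-Ruzsa bound K³|A| ≈ 62.5000, |3A| = 19, inequality holds.


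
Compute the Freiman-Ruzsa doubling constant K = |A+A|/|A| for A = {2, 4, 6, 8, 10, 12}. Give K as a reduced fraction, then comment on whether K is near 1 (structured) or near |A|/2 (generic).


|A| = 6.
Compute A + A by enumerating all 36 pairs.
A + A = {4, 6, 8, 10, 12, 14, 16, 18, 20, 22, 24}, so |A + A| = 11.
K = |A + A| / |A| = 11/6 (already in lowest terms) ≈ 1.8333.
Reference: AP of size 6 gives K = 11/6 ≈ 1.8333; a fully generic set of size 6 gives K ≈ 3.5000.

|A| = 6, |A + A| = 11, K = 11/6.


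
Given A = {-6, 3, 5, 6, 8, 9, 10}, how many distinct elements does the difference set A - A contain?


A - A = {a - a' : a, a' ∈ A}; |A| = 7.
Bounds: 2|A|-1 ≤ |A - A| ≤ |A|² - |A| + 1, i.e. 13 ≤ |A - A| ≤ 43.
Note: 0 ∈ A - A always (from a - a). The set is symmetric: if d ∈ A - A then -d ∈ A - A.
Enumerate nonzero differences d = a - a' with a > a' (then include -d):
Positive differences: {1, 2, 3, 4, 5, 6, 7, 9, 11, 12, 14, 15, 16}
Full difference set: {0} ∪ (positive diffs) ∪ (negative diffs).
|A - A| = 1 + 2·13 = 27 (matches direct enumeration: 27).

|A - A| = 27


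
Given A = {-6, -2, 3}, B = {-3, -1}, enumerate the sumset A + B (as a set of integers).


A + B = {a + b : a ∈ A, b ∈ B}.
Enumerate all |A|·|B| = 3·2 = 6 pairs (a, b) and collect distinct sums.
a = -6: -6+-3=-9, -6+-1=-7
a = -2: -2+-3=-5, -2+-1=-3
a = 3: 3+-3=0, 3+-1=2
Collecting distinct sums: A + B = {-9, -7, -5, -3, 0, 2}
|A + B| = 6

A + B = {-9, -7, -5, -3, 0, 2}


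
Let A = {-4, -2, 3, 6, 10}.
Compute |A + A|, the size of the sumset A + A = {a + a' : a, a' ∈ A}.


A + A = {a + a' : a, a' ∈ A}; |A| = 5.
General bounds: 2|A| - 1 ≤ |A + A| ≤ |A|(|A|+1)/2, i.e. 9 ≤ |A + A| ≤ 15.
Lower bound 2|A|-1 is attained iff A is an arithmetic progression.
Enumerate sums a + a' for a ≤ a' (symmetric, so this suffices):
a = -4: -4+-4=-8, -4+-2=-6, -4+3=-1, -4+6=2, -4+10=6
a = -2: -2+-2=-4, -2+3=1, -2+6=4, -2+10=8
a = 3: 3+3=6, 3+6=9, 3+10=13
a = 6: 6+6=12, 6+10=16
a = 10: 10+10=20
Distinct sums: {-8, -6, -4, -1, 1, 2, 4, 6, 8, 9, 12, 13, 16, 20}
|A + A| = 14

|A + A| = 14


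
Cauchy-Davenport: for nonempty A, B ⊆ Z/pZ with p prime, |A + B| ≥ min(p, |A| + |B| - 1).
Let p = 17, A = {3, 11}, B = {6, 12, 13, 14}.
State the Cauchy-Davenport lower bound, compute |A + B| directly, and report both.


Cauchy-Davenport: |A + B| ≥ min(p, |A| + |B| - 1) for A, B nonempty in Z/pZ.
|A| = 2, |B| = 4, p = 17.
CD lower bound = min(17, 2 + 4 - 1) = min(17, 5) = 5.
Compute A + B mod 17 directly:
a = 3: 3+6=9, 3+12=15, 3+13=16, 3+14=0
a = 11: 11+6=0, 11+12=6, 11+13=7, 11+14=8
A + B = {0, 6, 7, 8, 9, 15, 16}, so |A + B| = 7.
Verify: 7 ≥ 5? Yes ✓.

CD lower bound = 5, actual |A + B| = 7.


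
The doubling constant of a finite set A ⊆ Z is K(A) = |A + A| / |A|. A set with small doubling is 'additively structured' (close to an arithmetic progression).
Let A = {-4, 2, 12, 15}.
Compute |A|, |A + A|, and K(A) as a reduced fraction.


|A| = 4.
Compute A + A by enumerating all 16 pairs.
A + A = {-8, -2, 4, 8, 11, 14, 17, 24, 27, 30}, so |A + A| = 10.
K = |A + A| / |A| = 10/4 = 5/2 ≈ 2.5000.
Reference: AP of size 4 gives K = 7/4 ≈ 1.7500; a fully generic set of size 4 gives K ≈ 2.5000.

|A| = 4, |A + A| = 10, K = 10/4 = 5/2.


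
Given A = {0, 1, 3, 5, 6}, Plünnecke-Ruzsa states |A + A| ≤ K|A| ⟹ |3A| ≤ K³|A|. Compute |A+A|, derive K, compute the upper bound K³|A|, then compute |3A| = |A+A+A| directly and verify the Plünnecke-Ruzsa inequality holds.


|A| = 5.
Step 1: Compute A + A by enumerating all 25 pairs.
A + A = {0, 1, 2, 3, 4, 5, 6, 7, 8, 9, 10, 11, 12}, so |A + A| = 13.
Step 2: Doubling constant K = |A + A|/|A| = 13/5 = 13/5 ≈ 2.6000.
Step 3: Plünnecke-Ruzsa gives |3A| ≤ K³·|A| = (2.6000)³ · 5 ≈ 87.8800.
Step 4: Compute 3A = A + A + A directly by enumerating all triples (a,b,c) ∈ A³; |3A| = 19.
Step 5: Check 19 ≤ 87.8800? Yes ✓.

K = 13/5, Plünnecke-Ruzsa bound K³|A| ≈ 87.8800, |3A| = 19, inequality holds.


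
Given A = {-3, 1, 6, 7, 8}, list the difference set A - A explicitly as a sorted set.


A - A = {a - a' : a, a' ∈ A}.
Compute a - a' for each ordered pair (a, a'):
a = -3: -3--3=0, -3-1=-4, -3-6=-9, -3-7=-10, -3-8=-11
a = 1: 1--3=4, 1-1=0, 1-6=-5, 1-7=-6, 1-8=-7
a = 6: 6--3=9, 6-1=5, 6-6=0, 6-7=-1, 6-8=-2
a = 7: 7--3=10, 7-1=6, 7-6=1, 7-7=0, 7-8=-1
a = 8: 8--3=11, 8-1=7, 8-6=2, 8-7=1, 8-8=0
Collecting distinct values (and noting 0 appears from a-a):
A - A = {-11, -10, -9, -7, -6, -5, -4, -2, -1, 0, 1, 2, 4, 5, 6, 7, 9, 10, 11}
|A - A| = 19

A - A = {-11, -10, -9, -7, -6, -5, -4, -2, -1, 0, 1, 2, 4, 5, 6, 7, 9, 10, 11}


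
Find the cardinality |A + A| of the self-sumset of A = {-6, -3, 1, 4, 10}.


A + A = {a + a' : a, a' ∈ A}; |A| = 5.
General bounds: 2|A| - 1 ≤ |A + A| ≤ |A|(|A|+1)/2, i.e. 9 ≤ |A + A| ≤ 15.
Lower bound 2|A|-1 is attained iff A is an arithmetic progression.
Enumerate sums a + a' for a ≤ a' (symmetric, so this suffices):
a = -6: -6+-6=-12, -6+-3=-9, -6+1=-5, -6+4=-2, -6+10=4
a = -3: -3+-3=-6, -3+1=-2, -3+4=1, -3+10=7
a = 1: 1+1=2, 1+4=5, 1+10=11
a = 4: 4+4=8, 4+10=14
a = 10: 10+10=20
Distinct sums: {-12, -9, -6, -5, -2, 1, 2, 4, 5, 7, 8, 11, 14, 20}
|A + A| = 14

|A + A| = 14


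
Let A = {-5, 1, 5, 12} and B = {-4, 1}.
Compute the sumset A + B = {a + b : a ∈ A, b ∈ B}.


A + B = {a + b : a ∈ A, b ∈ B}.
Enumerate all |A|·|B| = 4·2 = 8 pairs (a, b) and collect distinct sums.
a = -5: -5+-4=-9, -5+1=-4
a = 1: 1+-4=-3, 1+1=2
a = 5: 5+-4=1, 5+1=6
a = 12: 12+-4=8, 12+1=13
Collecting distinct sums: A + B = {-9, -4, -3, 1, 2, 6, 8, 13}
|A + B| = 8

A + B = {-9, -4, -3, 1, 2, 6, 8, 13}


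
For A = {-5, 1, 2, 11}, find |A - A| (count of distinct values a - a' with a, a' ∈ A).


A - A = {a - a' : a, a' ∈ A}; |A| = 4.
Bounds: 2|A|-1 ≤ |A - A| ≤ |A|² - |A| + 1, i.e. 7 ≤ |A - A| ≤ 13.
Note: 0 ∈ A - A always (from a - a). The set is symmetric: if d ∈ A - A then -d ∈ A - A.
Enumerate nonzero differences d = a - a' with a > a' (then include -d):
Positive differences: {1, 6, 7, 9, 10, 16}
Full difference set: {0} ∪ (positive diffs) ∪ (negative diffs).
|A - A| = 1 + 2·6 = 13 (matches direct enumeration: 13).

|A - A| = 13


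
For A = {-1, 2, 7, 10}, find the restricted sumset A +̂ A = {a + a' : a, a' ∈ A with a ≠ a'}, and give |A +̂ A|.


Restricted sumset: A +̂ A = {a + a' : a ∈ A, a' ∈ A, a ≠ a'}.
Equivalently, take A + A and drop any sum 2a that is achievable ONLY as a + a for a ∈ A (i.e. sums representable only with equal summands).
Enumerate pairs (a, a') with a < a' (symmetric, so each unordered pair gives one sum; this covers all a ≠ a'):
  -1 + 2 = 1
  -1 + 7 = 6
  -1 + 10 = 9
  2 + 7 = 9
  2 + 10 = 12
  7 + 10 = 17
Collected distinct sums: {1, 6, 9, 12, 17}
|A +̂ A| = 5
(Reference bound: |A +̂ A| ≥ 2|A| - 3 for |A| ≥ 2, with |A| = 4 giving ≥ 5.)

|A +̂ A| = 5


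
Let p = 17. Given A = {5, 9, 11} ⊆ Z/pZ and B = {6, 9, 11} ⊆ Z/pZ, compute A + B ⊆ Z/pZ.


Work in Z/17Z: reduce every sum a + b modulo 17.
Enumerate all 9 pairs:
a = 5: 5+6=11, 5+9=14, 5+11=16
a = 9: 9+6=15, 9+9=1, 9+11=3
a = 11: 11+6=0, 11+9=3, 11+11=5
Distinct residues collected: {0, 1, 3, 5, 11, 14, 15, 16}
|A + B| = 8 (out of 17 total residues).

A + B = {0, 1, 3, 5, 11, 14, 15, 16}


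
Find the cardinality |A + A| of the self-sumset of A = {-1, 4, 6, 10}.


A + A = {a + a' : a, a' ∈ A}; |A| = 4.
General bounds: 2|A| - 1 ≤ |A + A| ≤ |A|(|A|+1)/2, i.e. 7 ≤ |A + A| ≤ 10.
Lower bound 2|A|-1 is attained iff A is an arithmetic progression.
Enumerate sums a + a' for a ≤ a' (symmetric, so this suffices):
a = -1: -1+-1=-2, -1+4=3, -1+6=5, -1+10=9
a = 4: 4+4=8, 4+6=10, 4+10=14
a = 6: 6+6=12, 6+10=16
a = 10: 10+10=20
Distinct sums: {-2, 3, 5, 8, 9, 10, 12, 14, 16, 20}
|A + A| = 10

|A + A| = 10


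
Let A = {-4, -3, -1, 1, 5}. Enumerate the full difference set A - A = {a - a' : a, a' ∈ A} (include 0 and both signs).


A - A = {a - a' : a, a' ∈ A}.
Compute a - a' for each ordered pair (a, a'):
a = -4: -4--4=0, -4--3=-1, -4--1=-3, -4-1=-5, -4-5=-9
a = -3: -3--4=1, -3--3=0, -3--1=-2, -3-1=-4, -3-5=-8
a = -1: -1--4=3, -1--3=2, -1--1=0, -1-1=-2, -1-5=-6
a = 1: 1--4=5, 1--3=4, 1--1=2, 1-1=0, 1-5=-4
a = 5: 5--4=9, 5--3=8, 5--1=6, 5-1=4, 5-5=0
Collecting distinct values (and noting 0 appears from a-a):
A - A = {-9, -8, -6, -5, -4, -3, -2, -1, 0, 1, 2, 3, 4, 5, 6, 8, 9}
|A - A| = 17

A - A = {-9, -8, -6, -5, -4, -3, -2, -1, 0, 1, 2, 3, 4, 5, 6, 8, 9}


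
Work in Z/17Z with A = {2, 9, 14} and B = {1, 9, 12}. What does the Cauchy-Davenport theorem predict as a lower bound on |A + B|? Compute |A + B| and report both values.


Cauchy-Davenport: |A + B| ≥ min(p, |A| + |B| - 1) for A, B nonempty in Z/pZ.
|A| = 3, |B| = 3, p = 17.
CD lower bound = min(17, 3 + 3 - 1) = min(17, 5) = 5.
Compute A + B mod 17 directly:
a = 2: 2+1=3, 2+9=11, 2+12=14
a = 9: 9+1=10, 9+9=1, 9+12=4
a = 14: 14+1=15, 14+9=6, 14+12=9
A + B = {1, 3, 4, 6, 9, 10, 11, 14, 15}, so |A + B| = 9.
Verify: 9 ≥ 5? Yes ✓.

CD lower bound = 5, actual |A + B| = 9.


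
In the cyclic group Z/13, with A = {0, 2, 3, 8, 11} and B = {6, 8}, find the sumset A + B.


Work in Z/13Z: reduce every sum a + b modulo 13.
Enumerate all 10 pairs:
a = 0: 0+6=6, 0+8=8
a = 2: 2+6=8, 2+8=10
a = 3: 3+6=9, 3+8=11
a = 8: 8+6=1, 8+8=3
a = 11: 11+6=4, 11+8=6
Distinct residues collected: {1, 3, 4, 6, 8, 9, 10, 11}
|A + B| = 8 (out of 13 total residues).

A + B = {1, 3, 4, 6, 8, 9, 10, 11}


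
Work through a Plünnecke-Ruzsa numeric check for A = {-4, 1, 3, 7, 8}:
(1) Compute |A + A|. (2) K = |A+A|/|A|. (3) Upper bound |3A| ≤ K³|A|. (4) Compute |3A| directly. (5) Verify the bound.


|A| = 5.
Step 1: Compute A + A by enumerating all 25 pairs.
A + A = {-8, -3, -1, 2, 3, 4, 6, 8, 9, 10, 11, 14, 15, 16}, so |A + A| = 14.
Step 2: Doubling constant K = |A + A|/|A| = 14/5 = 14/5 ≈ 2.8000.
Step 3: Plünnecke-Ruzsa gives |3A| ≤ K³·|A| = (2.8000)³ · 5 ≈ 109.7600.
Step 4: Compute 3A = A + A + A directly by enumerating all triples (a,b,c) ∈ A³; |3A| = 27.
Step 5: Check 27 ≤ 109.7600? Yes ✓.

K = 14/5, Plünnecke-Ruzsa bound K³|A| ≈ 109.7600, |3A| = 27, inequality holds.


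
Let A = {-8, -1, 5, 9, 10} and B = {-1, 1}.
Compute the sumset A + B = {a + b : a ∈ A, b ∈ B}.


A + B = {a + b : a ∈ A, b ∈ B}.
Enumerate all |A|·|B| = 5·2 = 10 pairs (a, b) and collect distinct sums.
a = -8: -8+-1=-9, -8+1=-7
a = -1: -1+-1=-2, -1+1=0
a = 5: 5+-1=4, 5+1=6
a = 9: 9+-1=8, 9+1=10
a = 10: 10+-1=9, 10+1=11
Collecting distinct sums: A + B = {-9, -7, -2, 0, 4, 6, 8, 9, 10, 11}
|A + B| = 10

A + B = {-9, -7, -2, 0, 4, 6, 8, 9, 10, 11}


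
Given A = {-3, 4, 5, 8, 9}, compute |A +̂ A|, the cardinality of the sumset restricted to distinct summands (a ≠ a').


Restricted sumset: A +̂ A = {a + a' : a ∈ A, a' ∈ A, a ≠ a'}.
Equivalently, take A + A and drop any sum 2a that is achievable ONLY as a + a for a ∈ A (i.e. sums representable only with equal summands).
Enumerate pairs (a, a') with a < a' (symmetric, so each unordered pair gives one sum; this covers all a ≠ a'):
  -3 + 4 = 1
  -3 + 5 = 2
  -3 + 8 = 5
  -3 + 9 = 6
  4 + 5 = 9
  4 + 8 = 12
  4 + 9 = 13
  5 + 8 = 13
  5 + 9 = 14
  8 + 9 = 17
Collected distinct sums: {1, 2, 5, 6, 9, 12, 13, 14, 17}
|A +̂ A| = 9
(Reference bound: |A +̂ A| ≥ 2|A| - 3 for |A| ≥ 2, with |A| = 5 giving ≥ 7.)

|A +̂ A| = 9


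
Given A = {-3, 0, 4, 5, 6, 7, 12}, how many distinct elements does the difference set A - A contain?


A - A = {a - a' : a, a' ∈ A}; |A| = 7.
Bounds: 2|A|-1 ≤ |A - A| ≤ |A|² - |A| + 1, i.e. 13 ≤ |A - A| ≤ 43.
Note: 0 ∈ A - A always (from a - a). The set is symmetric: if d ∈ A - A then -d ∈ A - A.
Enumerate nonzero differences d = a - a' with a > a' (then include -d):
Positive differences: {1, 2, 3, 4, 5, 6, 7, 8, 9, 10, 12, 15}
Full difference set: {0} ∪ (positive diffs) ∪ (negative diffs).
|A - A| = 1 + 2·12 = 25 (matches direct enumeration: 25).

|A - A| = 25


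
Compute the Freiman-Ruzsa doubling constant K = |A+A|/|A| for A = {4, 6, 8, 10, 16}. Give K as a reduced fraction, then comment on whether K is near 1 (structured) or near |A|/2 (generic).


|A| = 5.
Compute A + A by enumerating all 25 pairs.
A + A = {8, 10, 12, 14, 16, 18, 20, 22, 24, 26, 32}, so |A + A| = 11.
K = |A + A| / |A| = 11/5 (already in lowest terms) ≈ 2.2000.
Reference: AP of size 5 gives K = 9/5 ≈ 1.8000; a fully generic set of size 5 gives K ≈ 3.0000.

|A| = 5, |A + A| = 11, K = 11/5.


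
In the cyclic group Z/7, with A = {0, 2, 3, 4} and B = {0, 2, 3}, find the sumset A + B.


Work in Z/7Z: reduce every sum a + b modulo 7.
Enumerate all 12 pairs:
a = 0: 0+0=0, 0+2=2, 0+3=3
a = 2: 2+0=2, 2+2=4, 2+3=5
a = 3: 3+0=3, 3+2=5, 3+3=6
a = 4: 4+0=4, 4+2=6, 4+3=0
Distinct residues collected: {0, 2, 3, 4, 5, 6}
|A + B| = 6 (out of 7 total residues).

A + B = {0, 2, 3, 4, 5, 6}


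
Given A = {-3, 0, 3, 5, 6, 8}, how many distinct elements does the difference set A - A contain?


A - A = {a - a' : a, a' ∈ A}; |A| = 6.
Bounds: 2|A|-1 ≤ |A - A| ≤ |A|² - |A| + 1, i.e. 11 ≤ |A - A| ≤ 31.
Note: 0 ∈ A - A always (from a - a). The set is symmetric: if d ∈ A - A then -d ∈ A - A.
Enumerate nonzero differences d = a - a' with a > a' (then include -d):
Positive differences: {1, 2, 3, 5, 6, 8, 9, 11}
Full difference set: {0} ∪ (positive diffs) ∪ (negative diffs).
|A - A| = 1 + 2·8 = 17 (matches direct enumeration: 17).

|A - A| = 17


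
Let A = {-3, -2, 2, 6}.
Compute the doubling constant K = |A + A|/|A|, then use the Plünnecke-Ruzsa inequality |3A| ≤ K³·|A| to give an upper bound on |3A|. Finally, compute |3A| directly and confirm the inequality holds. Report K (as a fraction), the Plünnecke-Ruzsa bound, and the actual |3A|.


|A| = 4.
Step 1: Compute A + A by enumerating all 16 pairs.
A + A = {-6, -5, -4, -1, 0, 3, 4, 8, 12}, so |A + A| = 9.
Step 2: Doubling constant K = |A + A|/|A| = 9/4 = 9/4 ≈ 2.2500.
Step 3: Plünnecke-Ruzsa gives |3A| ≤ K³·|A| = (2.2500)³ · 4 ≈ 45.5625.
Step 4: Compute 3A = A + A + A directly by enumerating all triples (a,b,c) ∈ A³; |3A| = 16.
Step 5: Check 16 ≤ 45.5625? Yes ✓.

K = 9/4, Plünnecke-Ruzsa bound K³|A| ≈ 45.5625, |3A| = 16, inequality holds.


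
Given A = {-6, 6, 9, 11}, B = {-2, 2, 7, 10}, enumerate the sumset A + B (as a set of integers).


A + B = {a + b : a ∈ A, b ∈ B}.
Enumerate all |A|·|B| = 4·4 = 16 pairs (a, b) and collect distinct sums.
a = -6: -6+-2=-8, -6+2=-4, -6+7=1, -6+10=4
a = 6: 6+-2=4, 6+2=8, 6+7=13, 6+10=16
a = 9: 9+-2=7, 9+2=11, 9+7=16, 9+10=19
a = 11: 11+-2=9, 11+2=13, 11+7=18, 11+10=21
Collecting distinct sums: A + B = {-8, -4, 1, 4, 7, 8, 9, 11, 13, 16, 18, 19, 21}
|A + B| = 13

A + B = {-8, -4, 1, 4, 7, 8, 9, 11, 13, 16, 18, 19, 21}


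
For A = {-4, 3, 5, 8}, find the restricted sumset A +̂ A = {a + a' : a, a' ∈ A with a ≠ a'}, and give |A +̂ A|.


Restricted sumset: A +̂ A = {a + a' : a ∈ A, a' ∈ A, a ≠ a'}.
Equivalently, take A + A and drop any sum 2a that is achievable ONLY as a + a for a ∈ A (i.e. sums representable only with equal summands).
Enumerate pairs (a, a') with a < a' (symmetric, so each unordered pair gives one sum; this covers all a ≠ a'):
  -4 + 3 = -1
  -4 + 5 = 1
  -4 + 8 = 4
  3 + 5 = 8
  3 + 8 = 11
  5 + 8 = 13
Collected distinct sums: {-1, 1, 4, 8, 11, 13}
|A +̂ A| = 6
(Reference bound: |A +̂ A| ≥ 2|A| - 3 for |A| ≥ 2, with |A| = 4 giving ≥ 5.)

|A +̂ A| = 6


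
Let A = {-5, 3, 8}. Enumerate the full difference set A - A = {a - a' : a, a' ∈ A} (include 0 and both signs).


A - A = {a - a' : a, a' ∈ A}.
Compute a - a' for each ordered pair (a, a'):
a = -5: -5--5=0, -5-3=-8, -5-8=-13
a = 3: 3--5=8, 3-3=0, 3-8=-5
a = 8: 8--5=13, 8-3=5, 8-8=0
Collecting distinct values (and noting 0 appears from a-a):
A - A = {-13, -8, -5, 0, 5, 8, 13}
|A - A| = 7

A - A = {-13, -8, -5, 0, 5, 8, 13}


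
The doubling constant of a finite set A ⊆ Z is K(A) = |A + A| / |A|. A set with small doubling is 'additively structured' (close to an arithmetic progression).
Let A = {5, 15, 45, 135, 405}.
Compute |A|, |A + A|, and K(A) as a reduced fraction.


|A| = 5.
Compute A + A by enumerating all 25 pairs.
A + A = {10, 20, 30, 50, 60, 90, 140, 150, 180, 270, 410, 420, 450, 540, 810}, so |A + A| = 15.
K = |A + A| / |A| = 15/5 = 3/1 ≈ 3.0000.
Reference: AP of size 5 gives K = 9/5 ≈ 1.8000; a fully generic set of size 5 gives K ≈ 3.0000.

|A| = 5, |A + A| = 15, K = 15/5 = 3/1.
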